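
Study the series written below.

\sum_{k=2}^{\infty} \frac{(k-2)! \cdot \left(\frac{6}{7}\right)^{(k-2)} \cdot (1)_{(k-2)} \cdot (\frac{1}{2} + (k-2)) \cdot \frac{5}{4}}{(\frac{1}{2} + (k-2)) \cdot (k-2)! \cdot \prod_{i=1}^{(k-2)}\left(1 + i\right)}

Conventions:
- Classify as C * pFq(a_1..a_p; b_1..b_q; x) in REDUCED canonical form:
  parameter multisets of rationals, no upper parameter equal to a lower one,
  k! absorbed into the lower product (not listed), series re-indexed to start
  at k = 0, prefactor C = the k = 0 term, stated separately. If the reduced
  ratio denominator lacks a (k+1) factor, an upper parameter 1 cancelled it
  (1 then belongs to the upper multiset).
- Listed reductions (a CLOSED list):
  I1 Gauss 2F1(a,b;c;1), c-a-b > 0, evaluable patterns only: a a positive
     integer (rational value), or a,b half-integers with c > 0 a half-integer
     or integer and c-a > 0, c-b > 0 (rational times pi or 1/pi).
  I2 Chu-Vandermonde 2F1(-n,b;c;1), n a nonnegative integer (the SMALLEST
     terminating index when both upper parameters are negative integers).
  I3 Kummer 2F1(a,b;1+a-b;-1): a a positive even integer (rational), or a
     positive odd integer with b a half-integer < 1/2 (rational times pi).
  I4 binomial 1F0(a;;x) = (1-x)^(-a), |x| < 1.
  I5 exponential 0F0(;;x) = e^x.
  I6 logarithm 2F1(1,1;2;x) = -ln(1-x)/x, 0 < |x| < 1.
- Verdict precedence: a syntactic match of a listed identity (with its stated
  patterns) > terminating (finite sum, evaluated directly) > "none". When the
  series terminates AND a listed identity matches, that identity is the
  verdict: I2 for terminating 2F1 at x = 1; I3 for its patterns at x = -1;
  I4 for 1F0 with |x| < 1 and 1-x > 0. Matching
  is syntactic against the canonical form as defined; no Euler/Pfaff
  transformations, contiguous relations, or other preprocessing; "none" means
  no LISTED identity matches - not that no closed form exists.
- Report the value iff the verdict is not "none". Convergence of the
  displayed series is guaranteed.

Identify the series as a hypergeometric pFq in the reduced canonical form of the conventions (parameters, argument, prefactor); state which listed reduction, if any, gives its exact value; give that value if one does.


This is \frac{5}{4} * 2F1(1, 1; 2; \frac{6}{7}) in reduced canonical form. Verdict: the I6 logarithm reduction fires (the logarithm: parameters (1,1;2), x = \frac{6}{7}). Exact value: \left(-\frac{35}{24}\right) \cdot \ln\left(\frac{1}{7}\right).

Key step: with t_0 = \frac{5}{4}, the lower running product (C = 5/4) is a rising factorial.
Adjacent-term ratio: r(k) = \frac{6}{7} * (k+1) (k+1) / [(k+2) (k+1)] - poly over poly, x = \frac{6}{7} from leading terms; C = \frac{5}{4} at k = 0.


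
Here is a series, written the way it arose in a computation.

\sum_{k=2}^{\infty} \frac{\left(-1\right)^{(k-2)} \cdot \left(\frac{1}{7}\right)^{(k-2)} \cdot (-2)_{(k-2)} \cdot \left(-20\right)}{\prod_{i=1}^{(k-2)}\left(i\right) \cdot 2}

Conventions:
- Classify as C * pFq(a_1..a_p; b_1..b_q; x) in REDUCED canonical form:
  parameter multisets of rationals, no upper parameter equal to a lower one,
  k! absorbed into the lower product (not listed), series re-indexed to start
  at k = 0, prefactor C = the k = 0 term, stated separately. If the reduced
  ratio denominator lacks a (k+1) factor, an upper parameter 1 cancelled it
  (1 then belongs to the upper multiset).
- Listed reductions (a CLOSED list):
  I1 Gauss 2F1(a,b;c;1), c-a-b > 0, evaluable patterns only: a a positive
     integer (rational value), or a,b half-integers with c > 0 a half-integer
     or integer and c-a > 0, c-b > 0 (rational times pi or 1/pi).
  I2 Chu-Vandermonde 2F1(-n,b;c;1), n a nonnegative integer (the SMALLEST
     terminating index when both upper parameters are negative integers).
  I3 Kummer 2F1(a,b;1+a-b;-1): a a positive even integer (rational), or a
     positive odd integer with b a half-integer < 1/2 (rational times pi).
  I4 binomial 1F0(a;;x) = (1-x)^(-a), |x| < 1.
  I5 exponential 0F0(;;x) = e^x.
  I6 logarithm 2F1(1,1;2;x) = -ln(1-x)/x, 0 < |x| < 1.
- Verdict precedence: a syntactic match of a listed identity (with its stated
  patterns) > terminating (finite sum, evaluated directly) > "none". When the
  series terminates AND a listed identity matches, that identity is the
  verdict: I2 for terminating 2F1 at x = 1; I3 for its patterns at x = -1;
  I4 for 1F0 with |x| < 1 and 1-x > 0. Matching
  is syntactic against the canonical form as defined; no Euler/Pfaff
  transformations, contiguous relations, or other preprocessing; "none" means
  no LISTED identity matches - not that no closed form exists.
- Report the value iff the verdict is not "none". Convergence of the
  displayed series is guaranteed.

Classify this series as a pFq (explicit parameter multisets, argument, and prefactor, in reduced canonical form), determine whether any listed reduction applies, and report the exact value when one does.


The series (x = -\frac{1}{7}) is 1F0: upper {-2}, lower {-}, prefactor -10. Verdict: the I4 binomial reduction matches (the 1F0 binomial series: exponent 2, x = -\frac{1}{7}). Hence: -\frac{640}{49}.

Structural cue: with t_0 = -10, the constant factors (prefactor -10) combine into one prefactor.
Ratio: r(k) = -\frac{1}{7} * (k-2) / [(k+1)] ; factor over Q: parameters, x = -\frac{1}{7}, and C = -10.


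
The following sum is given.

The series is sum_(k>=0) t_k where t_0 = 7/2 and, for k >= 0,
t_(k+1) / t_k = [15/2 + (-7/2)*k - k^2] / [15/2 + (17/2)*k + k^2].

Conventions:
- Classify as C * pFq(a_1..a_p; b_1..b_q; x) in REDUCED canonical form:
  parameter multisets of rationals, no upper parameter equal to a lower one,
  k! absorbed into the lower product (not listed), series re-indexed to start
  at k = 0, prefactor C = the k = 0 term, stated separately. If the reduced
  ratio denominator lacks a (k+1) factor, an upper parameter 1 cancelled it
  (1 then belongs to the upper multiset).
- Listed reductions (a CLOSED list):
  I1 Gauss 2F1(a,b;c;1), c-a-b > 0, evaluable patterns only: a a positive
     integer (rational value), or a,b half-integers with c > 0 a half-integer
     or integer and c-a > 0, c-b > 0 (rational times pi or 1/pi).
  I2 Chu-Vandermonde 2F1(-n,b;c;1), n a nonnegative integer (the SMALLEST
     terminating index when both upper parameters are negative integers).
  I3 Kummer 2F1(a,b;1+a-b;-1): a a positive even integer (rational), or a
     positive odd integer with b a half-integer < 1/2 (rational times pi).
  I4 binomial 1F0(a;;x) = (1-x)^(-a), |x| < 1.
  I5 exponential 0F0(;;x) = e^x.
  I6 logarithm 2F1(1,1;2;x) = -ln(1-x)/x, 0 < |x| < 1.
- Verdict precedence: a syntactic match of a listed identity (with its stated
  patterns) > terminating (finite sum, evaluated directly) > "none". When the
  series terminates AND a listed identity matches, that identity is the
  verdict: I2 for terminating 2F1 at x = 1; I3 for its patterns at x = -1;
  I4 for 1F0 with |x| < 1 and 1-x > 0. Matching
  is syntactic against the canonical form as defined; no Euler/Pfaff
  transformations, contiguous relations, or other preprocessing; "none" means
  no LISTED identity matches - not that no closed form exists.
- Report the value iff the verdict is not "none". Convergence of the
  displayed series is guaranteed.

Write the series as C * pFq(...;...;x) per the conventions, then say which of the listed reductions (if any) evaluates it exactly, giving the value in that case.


Canonical form: C = 7/2 times 2F1 with upper {-3/2, 5}, lower {15/2}, x = -1. Verdict: this is the Kummer evaluation I3 (x = -1; c = 15/2 equals 1+a-b for upper {-3/2, 5}: listed pattern). Value: (315315/131072) * pi.

Structural cue: t_0 being 7/2, roots of the ratio polynomials (prefactor 7/2) are the negated parameters.
Step ratio: r(k) = (-1) * (k-3/2) (k+5) / [(k+15/2) (k+1)] ; factor over Q: parameters, x = (-1), and C = 7/2.


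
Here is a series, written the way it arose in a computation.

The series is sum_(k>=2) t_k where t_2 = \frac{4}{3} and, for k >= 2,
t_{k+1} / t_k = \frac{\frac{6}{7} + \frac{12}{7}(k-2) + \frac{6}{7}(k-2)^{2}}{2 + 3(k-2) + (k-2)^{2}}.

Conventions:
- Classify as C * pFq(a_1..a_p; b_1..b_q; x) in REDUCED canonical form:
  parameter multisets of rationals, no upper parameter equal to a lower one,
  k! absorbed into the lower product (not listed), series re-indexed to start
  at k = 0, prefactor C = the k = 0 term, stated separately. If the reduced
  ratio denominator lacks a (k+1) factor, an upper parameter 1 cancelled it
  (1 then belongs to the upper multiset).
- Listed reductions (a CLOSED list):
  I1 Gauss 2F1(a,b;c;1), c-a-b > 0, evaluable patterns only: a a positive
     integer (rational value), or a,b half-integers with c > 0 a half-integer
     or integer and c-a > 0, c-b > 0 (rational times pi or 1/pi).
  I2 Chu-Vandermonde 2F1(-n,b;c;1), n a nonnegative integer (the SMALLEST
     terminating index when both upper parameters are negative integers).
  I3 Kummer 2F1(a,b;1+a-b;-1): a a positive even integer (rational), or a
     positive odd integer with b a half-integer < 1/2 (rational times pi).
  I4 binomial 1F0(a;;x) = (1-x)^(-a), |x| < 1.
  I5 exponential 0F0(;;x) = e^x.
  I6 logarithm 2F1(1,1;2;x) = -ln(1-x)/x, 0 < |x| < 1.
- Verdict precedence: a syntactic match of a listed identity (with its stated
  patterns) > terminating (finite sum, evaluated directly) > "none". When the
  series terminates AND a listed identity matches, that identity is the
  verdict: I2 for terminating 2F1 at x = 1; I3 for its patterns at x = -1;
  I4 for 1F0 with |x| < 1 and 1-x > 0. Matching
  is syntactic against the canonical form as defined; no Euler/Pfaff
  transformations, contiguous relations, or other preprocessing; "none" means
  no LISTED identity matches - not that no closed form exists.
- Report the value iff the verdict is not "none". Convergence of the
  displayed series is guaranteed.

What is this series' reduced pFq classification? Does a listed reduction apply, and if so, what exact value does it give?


Prefactor \frac{4}{3}, argument \frac{6}{7}: 2F1 with upper {1, 1} over lower {2}. Verdict: the I6 logarithm reduction applies (the logarithm: parameters (1,1;2), x = \frac{6}{7}). Exact value: \left(-\frac{14}{9}\right) \cdot \ln\left(\frac{1}{7}\right).

The tell: x = \frac{6}{7} and factor the ratio over Q (prefactor 4/3): negated roots = parameters.
Term ratio: r(k) = \frac{6}{7} * (k+1) (k+1) / [(k+2) (k+1)] - rational in k. x = \frac{6}{7}; t_0 = \frac{4}{3}; negate the roots.


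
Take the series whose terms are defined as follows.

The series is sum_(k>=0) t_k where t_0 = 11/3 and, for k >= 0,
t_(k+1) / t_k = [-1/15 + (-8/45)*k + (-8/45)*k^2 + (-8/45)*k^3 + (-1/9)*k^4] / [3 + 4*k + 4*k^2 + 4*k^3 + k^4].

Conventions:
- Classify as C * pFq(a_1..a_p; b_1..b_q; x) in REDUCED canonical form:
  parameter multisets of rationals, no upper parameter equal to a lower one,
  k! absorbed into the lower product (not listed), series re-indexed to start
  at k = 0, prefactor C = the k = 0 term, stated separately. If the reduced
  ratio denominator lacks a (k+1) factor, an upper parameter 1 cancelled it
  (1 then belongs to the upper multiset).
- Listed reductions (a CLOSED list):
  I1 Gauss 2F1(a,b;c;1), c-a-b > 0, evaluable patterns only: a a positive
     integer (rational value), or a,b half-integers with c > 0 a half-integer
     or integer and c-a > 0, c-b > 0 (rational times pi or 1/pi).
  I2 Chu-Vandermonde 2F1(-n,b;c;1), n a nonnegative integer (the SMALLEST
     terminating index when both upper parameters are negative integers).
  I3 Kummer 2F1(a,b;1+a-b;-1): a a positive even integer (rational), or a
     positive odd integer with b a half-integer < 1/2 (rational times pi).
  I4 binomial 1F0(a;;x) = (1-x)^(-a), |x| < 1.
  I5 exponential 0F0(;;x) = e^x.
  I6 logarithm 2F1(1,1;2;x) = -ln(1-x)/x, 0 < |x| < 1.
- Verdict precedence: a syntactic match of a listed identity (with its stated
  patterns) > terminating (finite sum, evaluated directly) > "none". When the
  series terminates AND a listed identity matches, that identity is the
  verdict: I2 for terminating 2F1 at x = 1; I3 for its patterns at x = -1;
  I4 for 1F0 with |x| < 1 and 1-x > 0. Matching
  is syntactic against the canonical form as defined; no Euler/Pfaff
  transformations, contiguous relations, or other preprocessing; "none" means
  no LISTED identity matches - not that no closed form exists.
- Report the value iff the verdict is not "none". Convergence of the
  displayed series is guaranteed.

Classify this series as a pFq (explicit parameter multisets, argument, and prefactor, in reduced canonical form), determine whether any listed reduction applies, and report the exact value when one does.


Canonical form: C = 11/3 times 2F1 with upper {3/5, 1}, lower {3}, x = -1/9. Verdict: none. A 2F1 with upper {3/5, 1} fits none of I1-I6 at x = -1/9; the sum runs forever.

Structural cue: t_0 = 11/3 here, and cancel k^2 + 1 from the displayed ratio first; then C = 11/3.
Step ratio: r(k) = (-1/9) * (k+3/5) (k+1) / [(k+3) (k+1)] ; factor over Q: parameters, x = (-1/9), and C = 11/3.


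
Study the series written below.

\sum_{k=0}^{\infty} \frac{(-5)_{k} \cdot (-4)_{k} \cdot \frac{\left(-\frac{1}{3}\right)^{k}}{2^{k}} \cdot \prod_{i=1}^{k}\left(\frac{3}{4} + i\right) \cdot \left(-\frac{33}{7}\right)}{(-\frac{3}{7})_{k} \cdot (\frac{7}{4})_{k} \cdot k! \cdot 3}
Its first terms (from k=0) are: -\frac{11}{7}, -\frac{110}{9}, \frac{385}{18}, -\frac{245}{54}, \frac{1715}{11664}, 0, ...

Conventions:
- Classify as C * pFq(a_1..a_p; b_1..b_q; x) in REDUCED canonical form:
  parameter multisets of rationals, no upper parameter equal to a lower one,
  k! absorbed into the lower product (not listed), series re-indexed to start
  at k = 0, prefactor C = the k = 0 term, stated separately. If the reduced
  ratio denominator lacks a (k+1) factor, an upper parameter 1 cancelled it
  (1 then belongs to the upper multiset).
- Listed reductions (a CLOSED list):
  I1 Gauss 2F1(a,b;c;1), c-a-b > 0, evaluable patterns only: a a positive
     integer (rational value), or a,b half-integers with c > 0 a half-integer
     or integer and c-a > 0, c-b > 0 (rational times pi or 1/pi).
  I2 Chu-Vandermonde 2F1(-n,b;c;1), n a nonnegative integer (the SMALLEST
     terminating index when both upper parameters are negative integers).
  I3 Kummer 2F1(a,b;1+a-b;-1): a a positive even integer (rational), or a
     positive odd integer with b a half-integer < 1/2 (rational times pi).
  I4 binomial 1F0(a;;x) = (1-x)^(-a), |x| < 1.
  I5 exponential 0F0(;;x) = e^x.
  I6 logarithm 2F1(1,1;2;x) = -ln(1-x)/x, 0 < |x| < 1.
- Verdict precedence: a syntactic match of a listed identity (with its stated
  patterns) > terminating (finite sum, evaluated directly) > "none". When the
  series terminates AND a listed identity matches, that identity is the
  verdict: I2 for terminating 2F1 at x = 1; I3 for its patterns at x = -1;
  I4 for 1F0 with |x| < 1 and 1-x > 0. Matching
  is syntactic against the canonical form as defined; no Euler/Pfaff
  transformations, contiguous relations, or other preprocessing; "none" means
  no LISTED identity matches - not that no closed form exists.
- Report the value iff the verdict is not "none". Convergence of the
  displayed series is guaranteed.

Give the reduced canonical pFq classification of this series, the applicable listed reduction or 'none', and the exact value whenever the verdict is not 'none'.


Structural cue: x = -\frac{1}{6} and the running product (C = -11/7) telescopes to a rising factorial.
Step ratio: r(k) = -\frac{1}{6} * (k-5) (k-4) / [(k-\frac{3}{7}) (k+1)] - rational; roots negated = parameters, x = -\frac{1}{6}, C = -\frac{11}{7}.

This is -\frac{11}{7} * 2F1(-5, -4; -\frac{3}{7}; -\frac{1}{6}) in reduced canonical form. Verdict: terminating. With -4 upstairs the series is a 5-term polynomial sum; evaluated term by term. Sum: \frac{261701}{81648}.


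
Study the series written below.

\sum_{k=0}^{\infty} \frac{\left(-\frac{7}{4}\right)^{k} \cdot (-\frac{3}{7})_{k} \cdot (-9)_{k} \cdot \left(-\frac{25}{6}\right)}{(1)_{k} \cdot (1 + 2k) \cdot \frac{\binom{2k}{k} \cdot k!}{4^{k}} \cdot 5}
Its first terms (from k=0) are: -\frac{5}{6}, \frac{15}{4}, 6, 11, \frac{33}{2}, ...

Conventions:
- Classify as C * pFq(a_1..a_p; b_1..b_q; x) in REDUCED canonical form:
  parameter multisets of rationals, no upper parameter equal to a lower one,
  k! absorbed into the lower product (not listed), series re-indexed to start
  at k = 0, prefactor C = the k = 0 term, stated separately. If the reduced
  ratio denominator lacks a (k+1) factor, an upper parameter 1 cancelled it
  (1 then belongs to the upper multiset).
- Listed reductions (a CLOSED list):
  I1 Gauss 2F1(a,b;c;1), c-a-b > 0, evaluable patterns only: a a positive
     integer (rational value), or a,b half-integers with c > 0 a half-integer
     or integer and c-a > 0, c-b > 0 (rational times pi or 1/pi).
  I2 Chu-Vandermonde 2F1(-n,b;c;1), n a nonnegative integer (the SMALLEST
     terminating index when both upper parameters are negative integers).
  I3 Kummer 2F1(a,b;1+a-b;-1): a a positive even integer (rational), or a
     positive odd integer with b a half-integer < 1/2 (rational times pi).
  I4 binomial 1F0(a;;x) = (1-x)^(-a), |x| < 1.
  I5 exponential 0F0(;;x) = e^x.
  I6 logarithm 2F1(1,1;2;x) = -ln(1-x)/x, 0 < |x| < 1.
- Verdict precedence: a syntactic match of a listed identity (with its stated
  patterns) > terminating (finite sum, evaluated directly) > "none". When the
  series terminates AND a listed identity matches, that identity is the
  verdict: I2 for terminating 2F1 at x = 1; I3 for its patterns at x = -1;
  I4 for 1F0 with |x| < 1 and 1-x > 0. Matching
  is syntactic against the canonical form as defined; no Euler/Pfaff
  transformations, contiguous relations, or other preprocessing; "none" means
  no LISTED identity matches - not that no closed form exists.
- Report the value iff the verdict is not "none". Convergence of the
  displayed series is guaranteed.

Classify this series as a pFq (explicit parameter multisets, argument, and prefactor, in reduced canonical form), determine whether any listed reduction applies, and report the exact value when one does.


x = -\frac{7}{4} here; the reduced form reads 2F1, upper {-9, -\frac{3}{7}}, lower {\frac{3}{2}}, C = -\frac{5}{6}. Verdict: terminating - upper -9 stops the sum at k = 9; the 10 terms are added exactly. Hence: \frac{7272224}{88179}.

Key step: t_0 being -\frac{5}{6}, (1)_k (C = -5/6) is k! itself.
Ratio: r(k) = -\frac{7}{4} * (k-9) (k-\frac{3}{7}) / [(k+\frac{3}{2}) (k+1)] - poly over poly, x = -\frac{7}{4} from leading terms; C = -\frac{5}{6} at k = 0.


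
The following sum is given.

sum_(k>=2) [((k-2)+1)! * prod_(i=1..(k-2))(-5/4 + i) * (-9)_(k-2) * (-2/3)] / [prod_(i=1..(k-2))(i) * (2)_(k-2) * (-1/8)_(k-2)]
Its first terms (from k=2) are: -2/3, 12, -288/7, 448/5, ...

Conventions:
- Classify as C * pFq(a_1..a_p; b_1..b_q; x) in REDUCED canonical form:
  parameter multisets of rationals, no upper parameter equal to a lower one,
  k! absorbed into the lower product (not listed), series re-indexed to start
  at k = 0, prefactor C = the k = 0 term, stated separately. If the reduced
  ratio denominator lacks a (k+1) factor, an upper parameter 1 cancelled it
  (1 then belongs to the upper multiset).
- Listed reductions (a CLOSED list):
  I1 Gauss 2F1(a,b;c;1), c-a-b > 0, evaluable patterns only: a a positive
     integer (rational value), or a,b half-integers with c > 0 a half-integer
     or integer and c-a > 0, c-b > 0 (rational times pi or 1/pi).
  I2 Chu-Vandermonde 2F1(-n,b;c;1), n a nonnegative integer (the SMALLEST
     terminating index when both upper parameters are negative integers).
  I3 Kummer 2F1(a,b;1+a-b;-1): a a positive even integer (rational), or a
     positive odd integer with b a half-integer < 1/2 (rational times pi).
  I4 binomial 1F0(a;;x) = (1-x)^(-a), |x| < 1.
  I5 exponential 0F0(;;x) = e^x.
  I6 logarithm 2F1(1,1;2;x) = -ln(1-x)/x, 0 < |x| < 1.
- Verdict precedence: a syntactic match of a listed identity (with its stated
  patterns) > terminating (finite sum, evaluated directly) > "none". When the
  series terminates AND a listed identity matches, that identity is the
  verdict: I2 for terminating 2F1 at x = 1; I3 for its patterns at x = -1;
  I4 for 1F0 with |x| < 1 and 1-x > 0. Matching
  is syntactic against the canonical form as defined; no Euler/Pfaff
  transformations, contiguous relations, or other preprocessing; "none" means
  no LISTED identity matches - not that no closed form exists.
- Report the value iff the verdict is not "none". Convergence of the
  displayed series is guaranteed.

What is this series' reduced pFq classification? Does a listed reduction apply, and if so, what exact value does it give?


The series (x = 1) is 2F1: upper {-9, -1/4}, lower {-1/8}, prefactor -2/3. Verdict: this is Vandermonde's identity (I2) (terminating 2F1 at x = 1 with n = 9, b = -1/4, c = -1/8). Exact value: 132430/100533.

Structural cue: x = 1 and the factorial ratio (C = -2/3) (k+a-1)!/(a-1)! is a rising factorial (a)_k.
Consecutive-term ratio: r(k) = 1 * (k-9) (k-1/4) / [(k-1/8) (k+1)] ; factor over Q: parameters, x = 1, and C = -2/3.


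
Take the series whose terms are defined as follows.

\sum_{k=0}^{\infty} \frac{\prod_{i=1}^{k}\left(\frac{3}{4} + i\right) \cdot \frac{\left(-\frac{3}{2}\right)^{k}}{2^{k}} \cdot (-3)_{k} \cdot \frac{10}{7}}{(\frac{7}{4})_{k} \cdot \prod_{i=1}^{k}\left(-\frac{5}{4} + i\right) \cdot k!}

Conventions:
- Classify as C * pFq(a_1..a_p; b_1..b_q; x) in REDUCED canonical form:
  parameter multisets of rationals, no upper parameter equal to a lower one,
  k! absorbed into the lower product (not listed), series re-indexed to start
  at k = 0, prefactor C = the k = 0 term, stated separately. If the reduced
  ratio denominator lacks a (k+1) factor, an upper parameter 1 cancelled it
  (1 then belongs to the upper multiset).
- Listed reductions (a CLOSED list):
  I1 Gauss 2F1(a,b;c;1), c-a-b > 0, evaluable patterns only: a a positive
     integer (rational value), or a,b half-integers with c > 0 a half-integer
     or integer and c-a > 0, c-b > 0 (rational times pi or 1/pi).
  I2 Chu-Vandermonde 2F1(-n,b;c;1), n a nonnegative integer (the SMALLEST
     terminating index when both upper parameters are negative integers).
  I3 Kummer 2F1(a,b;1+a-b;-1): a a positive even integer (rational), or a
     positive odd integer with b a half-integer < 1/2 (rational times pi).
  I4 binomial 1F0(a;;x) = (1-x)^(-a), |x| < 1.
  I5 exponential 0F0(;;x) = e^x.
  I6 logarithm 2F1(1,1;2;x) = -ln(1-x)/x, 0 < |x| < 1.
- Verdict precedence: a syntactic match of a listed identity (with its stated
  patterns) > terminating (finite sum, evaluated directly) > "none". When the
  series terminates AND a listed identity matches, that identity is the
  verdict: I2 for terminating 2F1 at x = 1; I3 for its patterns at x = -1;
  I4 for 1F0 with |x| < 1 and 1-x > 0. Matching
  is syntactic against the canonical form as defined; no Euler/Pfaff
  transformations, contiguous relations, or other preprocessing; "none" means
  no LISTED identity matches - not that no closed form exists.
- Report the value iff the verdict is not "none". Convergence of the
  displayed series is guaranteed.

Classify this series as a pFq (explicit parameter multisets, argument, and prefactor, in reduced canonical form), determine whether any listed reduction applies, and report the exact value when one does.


With C = \frac{10}{7}: the canonical form is 1F1(-3; -\frac{1}{4}; -\frac{3}{4}). Verdict: terminating - the sum ends at index 3 because -3 is a negative integer; exact evaluation follows. Exact value: -\frac{1280}{49}.

The tell: t_0 = \frac{10}{7} here, and the lower running product (C = 10/7) is a rising factorial.
Step ratio: r(k) = -\frac{3}{4} * (k-3) / [(k-\frac{1}{4}) (k+1)] - rational; roots negated = parameters, x = -\frac{3}{4}, C = \frac{10}{7}.


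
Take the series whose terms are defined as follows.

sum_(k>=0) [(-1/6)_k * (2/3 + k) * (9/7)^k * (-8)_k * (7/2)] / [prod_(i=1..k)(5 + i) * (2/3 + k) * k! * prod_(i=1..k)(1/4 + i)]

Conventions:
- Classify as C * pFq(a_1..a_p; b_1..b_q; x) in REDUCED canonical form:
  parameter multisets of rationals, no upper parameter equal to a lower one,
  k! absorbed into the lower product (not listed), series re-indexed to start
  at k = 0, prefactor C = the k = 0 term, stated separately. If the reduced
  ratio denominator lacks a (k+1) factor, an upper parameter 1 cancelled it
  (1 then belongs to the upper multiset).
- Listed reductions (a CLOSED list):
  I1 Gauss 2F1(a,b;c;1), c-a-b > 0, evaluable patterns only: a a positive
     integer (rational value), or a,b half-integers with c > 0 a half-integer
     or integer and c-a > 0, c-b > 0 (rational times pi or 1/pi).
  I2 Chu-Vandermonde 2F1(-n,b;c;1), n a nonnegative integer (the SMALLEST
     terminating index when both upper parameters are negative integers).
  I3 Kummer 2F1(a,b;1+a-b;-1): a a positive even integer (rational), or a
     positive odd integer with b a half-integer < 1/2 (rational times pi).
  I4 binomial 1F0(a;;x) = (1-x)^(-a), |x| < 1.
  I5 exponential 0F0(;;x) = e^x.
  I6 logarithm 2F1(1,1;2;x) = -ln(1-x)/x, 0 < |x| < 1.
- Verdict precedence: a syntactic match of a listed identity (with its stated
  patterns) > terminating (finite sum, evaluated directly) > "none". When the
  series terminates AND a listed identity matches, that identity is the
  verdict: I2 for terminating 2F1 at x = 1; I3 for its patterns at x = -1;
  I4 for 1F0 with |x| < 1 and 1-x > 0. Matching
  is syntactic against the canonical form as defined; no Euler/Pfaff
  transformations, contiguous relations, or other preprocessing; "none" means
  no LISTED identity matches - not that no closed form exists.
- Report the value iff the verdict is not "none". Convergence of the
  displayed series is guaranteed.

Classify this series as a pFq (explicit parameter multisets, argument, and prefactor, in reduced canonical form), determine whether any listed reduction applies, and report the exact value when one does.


Prefactor 7/2, argument 9/7: 2F2 with upper {-8, -1/6} over lower {5/4, 6}. Verdict: terminating - upper -8 stops the sum at k = 8; the 9 terms are added exactly. Hence: 11092506458613/2679191264750.

First insight: t_0 being 7/2, the lower running product (C = 7/2, x = 9/7) is a rising factorial.
Consecutive-term ratio: r(k) = (9/7) * (k-8) (k-1/6) / [(k+5/4) (k+6) (k+1)] - rational in k. x = (9/7); t_0 = 7/2; negate the roots.


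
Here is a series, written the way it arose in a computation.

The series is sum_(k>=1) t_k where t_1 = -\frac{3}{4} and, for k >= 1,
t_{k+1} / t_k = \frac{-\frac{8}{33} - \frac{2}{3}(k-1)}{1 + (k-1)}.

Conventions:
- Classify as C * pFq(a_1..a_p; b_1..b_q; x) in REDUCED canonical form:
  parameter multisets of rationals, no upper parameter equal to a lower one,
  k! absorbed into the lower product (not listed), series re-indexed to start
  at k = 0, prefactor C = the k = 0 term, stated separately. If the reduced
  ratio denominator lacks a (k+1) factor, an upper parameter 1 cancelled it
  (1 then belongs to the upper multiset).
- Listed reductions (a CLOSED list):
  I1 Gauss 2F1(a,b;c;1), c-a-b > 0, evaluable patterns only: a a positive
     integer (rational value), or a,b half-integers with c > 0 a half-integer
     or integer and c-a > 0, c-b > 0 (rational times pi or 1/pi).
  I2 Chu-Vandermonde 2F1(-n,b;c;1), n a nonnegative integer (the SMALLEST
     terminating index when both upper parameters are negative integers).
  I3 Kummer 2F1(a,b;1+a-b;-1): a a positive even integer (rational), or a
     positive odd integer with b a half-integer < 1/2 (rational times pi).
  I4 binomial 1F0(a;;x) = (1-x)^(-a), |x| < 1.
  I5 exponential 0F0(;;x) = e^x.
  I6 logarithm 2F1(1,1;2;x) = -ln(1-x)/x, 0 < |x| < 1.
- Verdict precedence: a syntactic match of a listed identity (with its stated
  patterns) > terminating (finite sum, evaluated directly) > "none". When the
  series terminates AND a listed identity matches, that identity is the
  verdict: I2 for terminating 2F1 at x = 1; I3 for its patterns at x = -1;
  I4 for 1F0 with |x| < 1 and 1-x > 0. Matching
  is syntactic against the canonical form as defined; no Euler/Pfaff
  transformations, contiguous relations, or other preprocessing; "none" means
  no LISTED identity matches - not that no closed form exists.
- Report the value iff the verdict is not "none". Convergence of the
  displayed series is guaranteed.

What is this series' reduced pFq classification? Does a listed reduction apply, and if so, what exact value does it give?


At argument -\frac{2}{3}: a 1F0 with upper {\frac{4}{11}}, lower {-}, scaled by C = -\frac{3}{4}. Verdict at x = -\frac{2}{3}: the I4 binomial reduction matches (the 1F0 binomial series: exponent -4/11, x = -\frac{2}{3}). Its exact value is \left(-\frac{3}{4}\right) \cdot \left(\frac{5}{3}\right)^{-\frac{4}{11}}.

Structural cue: with t_0 = -\frac{3}{4}, factor the ratio over Q (C = -3/4, x = -2/3): negated roots = parameters.
Step ratio: r(k) = -\frac{2}{3} * (k+\frac{4}{11}) / [(k+1)] - rational in k, leading ratio -\frac{2}{3}; with t_0 = -\frac{3}{4}, classification follows.


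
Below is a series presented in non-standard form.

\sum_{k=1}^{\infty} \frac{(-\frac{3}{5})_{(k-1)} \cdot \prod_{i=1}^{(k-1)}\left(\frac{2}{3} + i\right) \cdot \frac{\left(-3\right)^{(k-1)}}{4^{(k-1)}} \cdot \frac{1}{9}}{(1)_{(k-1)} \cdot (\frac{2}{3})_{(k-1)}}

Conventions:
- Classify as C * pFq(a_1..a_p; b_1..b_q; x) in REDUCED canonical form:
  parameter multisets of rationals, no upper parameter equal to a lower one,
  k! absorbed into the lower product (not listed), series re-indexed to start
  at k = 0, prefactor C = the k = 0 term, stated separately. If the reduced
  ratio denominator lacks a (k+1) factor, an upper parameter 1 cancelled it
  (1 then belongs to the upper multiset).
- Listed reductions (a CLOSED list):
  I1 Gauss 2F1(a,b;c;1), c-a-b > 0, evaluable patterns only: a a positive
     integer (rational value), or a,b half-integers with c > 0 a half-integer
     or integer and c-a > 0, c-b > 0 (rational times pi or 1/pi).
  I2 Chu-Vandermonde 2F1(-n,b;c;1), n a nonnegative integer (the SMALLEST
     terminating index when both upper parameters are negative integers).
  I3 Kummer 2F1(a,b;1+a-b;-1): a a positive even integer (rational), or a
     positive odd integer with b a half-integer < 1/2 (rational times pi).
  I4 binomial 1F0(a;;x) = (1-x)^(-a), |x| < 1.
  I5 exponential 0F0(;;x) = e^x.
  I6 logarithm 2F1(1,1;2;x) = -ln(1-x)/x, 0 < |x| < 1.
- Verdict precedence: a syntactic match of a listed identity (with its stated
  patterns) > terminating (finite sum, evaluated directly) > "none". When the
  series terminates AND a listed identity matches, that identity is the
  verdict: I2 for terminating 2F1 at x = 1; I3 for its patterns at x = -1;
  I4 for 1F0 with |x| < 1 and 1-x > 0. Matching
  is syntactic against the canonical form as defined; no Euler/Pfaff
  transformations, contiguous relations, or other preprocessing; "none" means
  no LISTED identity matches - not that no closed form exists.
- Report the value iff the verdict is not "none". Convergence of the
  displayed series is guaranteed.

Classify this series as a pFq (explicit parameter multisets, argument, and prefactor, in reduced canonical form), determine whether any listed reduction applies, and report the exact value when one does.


The tell: t_0 being \frac{1}{9}, the two geometric factors (C = 1/9, x = -3/4) combine into one argument.
Adjacent-term ratio: r(k) = -\frac{3}{4} * (k-\frac{3}{5}) (k+\frac{5}{3}) / [(k+\frac{2}{3}) (k+1)] - rational in k, leading ratio -\frac{3}{4}; with t_0 = \frac{1}{9}, classification follows.

Reduced: x = -\frac{3}{4}, 2F1, upper = {-\frac{3}{5}, \frac{5}{3}}, lower = {\frac{2}{3}}, C = \frac{1}{9}. Verdict: none - at argument -\frac{3}{4} the multisets {-\frac{3}{5}, \frac{5}{3}} ; {\frac{2}{3}} match no listed identity.


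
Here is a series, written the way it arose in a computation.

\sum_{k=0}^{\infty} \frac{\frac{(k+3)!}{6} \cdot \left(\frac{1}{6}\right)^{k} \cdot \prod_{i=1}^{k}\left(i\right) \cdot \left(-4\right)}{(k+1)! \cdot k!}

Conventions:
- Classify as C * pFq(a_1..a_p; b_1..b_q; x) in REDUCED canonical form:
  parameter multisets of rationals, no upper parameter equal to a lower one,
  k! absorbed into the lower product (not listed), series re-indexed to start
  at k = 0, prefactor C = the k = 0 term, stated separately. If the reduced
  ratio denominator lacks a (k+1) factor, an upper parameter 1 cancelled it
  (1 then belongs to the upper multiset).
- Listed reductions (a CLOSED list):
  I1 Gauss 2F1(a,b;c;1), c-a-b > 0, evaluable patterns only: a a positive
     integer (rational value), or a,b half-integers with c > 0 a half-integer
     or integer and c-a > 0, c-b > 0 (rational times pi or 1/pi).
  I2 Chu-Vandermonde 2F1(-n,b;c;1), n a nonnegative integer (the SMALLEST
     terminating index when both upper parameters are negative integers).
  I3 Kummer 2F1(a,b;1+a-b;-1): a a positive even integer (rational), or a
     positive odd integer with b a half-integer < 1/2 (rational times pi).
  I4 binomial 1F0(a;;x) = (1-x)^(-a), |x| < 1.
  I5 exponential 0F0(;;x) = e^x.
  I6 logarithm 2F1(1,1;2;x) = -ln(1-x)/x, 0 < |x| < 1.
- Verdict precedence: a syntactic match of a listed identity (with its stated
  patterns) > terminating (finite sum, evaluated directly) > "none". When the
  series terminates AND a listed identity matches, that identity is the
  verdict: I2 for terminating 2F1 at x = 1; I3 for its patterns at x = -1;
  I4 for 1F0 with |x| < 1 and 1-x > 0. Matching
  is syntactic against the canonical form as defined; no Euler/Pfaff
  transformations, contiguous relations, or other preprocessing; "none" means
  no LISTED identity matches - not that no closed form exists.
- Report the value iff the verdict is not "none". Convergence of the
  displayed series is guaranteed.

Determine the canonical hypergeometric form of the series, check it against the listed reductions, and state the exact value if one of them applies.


Key step: t_0 being -4, the running product (prefactor -4) telescopes to a rising factorial.
Ratio: r(k) = \frac{1}{6} * (k+1) (k+4) / [(k+2) (k+1)] - poly over poly, x = \frac{1}{6} from leading terms; C = -4 at k = 0.

Classification (C = -4): 2F1 with upper {1, 4}, lower {2}, argument x = \frac{1}{6}. Verdict: none (x = \frac{1}{6}): each listed identity misses the multisets {1, 4} ; {2}.


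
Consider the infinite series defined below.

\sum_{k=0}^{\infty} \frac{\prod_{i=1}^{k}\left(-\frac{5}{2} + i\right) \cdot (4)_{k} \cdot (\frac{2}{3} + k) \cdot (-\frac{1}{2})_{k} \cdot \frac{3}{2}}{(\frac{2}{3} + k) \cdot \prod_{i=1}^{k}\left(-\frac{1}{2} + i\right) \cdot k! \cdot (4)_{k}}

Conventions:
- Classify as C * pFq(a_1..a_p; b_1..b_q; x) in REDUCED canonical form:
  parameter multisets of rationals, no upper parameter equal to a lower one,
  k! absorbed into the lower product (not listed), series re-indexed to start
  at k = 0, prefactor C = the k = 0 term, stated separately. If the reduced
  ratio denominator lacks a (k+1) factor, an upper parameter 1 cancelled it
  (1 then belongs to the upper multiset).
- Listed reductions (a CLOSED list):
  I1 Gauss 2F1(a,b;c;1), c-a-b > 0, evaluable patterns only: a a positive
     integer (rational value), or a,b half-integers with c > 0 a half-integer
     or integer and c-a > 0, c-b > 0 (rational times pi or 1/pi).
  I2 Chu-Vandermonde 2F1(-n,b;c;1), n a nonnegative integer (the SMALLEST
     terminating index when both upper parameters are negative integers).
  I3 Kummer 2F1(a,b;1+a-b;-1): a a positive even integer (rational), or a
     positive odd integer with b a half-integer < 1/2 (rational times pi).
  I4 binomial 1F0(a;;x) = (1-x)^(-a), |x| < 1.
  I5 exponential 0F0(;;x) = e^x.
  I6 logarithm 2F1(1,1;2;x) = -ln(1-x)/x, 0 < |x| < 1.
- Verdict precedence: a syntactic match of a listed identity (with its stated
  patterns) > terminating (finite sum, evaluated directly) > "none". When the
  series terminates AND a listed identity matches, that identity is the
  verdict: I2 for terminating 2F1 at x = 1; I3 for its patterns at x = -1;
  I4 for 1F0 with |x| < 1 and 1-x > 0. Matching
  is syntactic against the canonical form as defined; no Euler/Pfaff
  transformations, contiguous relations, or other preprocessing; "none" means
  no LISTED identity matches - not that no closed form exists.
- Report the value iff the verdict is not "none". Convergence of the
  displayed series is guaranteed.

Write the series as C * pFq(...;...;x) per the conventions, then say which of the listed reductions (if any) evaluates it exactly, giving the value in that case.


With C = \frac{3}{2}: the canonical form is 2F1(-\frac{3}{2}, -\frac{1}{2}; \frac{1}{2}; 1). Verdict at x = 1: the half-integer Gauss pattern (I1) matches (x = 1; upper {-\frac{3}{2}, -\frac{1}{2}} half-integers, c = \frac{1}{2} in the evaluable pattern). Its exact value is \frac{9}{8} \cdot \pi.

Structural cue: t_0 being \frac{3}{2}, striking the common factor k + 2/3 reduces the term (C = 3/2).
Ratio: r(k) = 1 * (k-\frac{3}{2}) (k-\frac{1}{2}) / [(k+\frac{1}{2}) (k+1)] - rational; roots negated = parameters, x = 1, C = \frac{3}{2}.


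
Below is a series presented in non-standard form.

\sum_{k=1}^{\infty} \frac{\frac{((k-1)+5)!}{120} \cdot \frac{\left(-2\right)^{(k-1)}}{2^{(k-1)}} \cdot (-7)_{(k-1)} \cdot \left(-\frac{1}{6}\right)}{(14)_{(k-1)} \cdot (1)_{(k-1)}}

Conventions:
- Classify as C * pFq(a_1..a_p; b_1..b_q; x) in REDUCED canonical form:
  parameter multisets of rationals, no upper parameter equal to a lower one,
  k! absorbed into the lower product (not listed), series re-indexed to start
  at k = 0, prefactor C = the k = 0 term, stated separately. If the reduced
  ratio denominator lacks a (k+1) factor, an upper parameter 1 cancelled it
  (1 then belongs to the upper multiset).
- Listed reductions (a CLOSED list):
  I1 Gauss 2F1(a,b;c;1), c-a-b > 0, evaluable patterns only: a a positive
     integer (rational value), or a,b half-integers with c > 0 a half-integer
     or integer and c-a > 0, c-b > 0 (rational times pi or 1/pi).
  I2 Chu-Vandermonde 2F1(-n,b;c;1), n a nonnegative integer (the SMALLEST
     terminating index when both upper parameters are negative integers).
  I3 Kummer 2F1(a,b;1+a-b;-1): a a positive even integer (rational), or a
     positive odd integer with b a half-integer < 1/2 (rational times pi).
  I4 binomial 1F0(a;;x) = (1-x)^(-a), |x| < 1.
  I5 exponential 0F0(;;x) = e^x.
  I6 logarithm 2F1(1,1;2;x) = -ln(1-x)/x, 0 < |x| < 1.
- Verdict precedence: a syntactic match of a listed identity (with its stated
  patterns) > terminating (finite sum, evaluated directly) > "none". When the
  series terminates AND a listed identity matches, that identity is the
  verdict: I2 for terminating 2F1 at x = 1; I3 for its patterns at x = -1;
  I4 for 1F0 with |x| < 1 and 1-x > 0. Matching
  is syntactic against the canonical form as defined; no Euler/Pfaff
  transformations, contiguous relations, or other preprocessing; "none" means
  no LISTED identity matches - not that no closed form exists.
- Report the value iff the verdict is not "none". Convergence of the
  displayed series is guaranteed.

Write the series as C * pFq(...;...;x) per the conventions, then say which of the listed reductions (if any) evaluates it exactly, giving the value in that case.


Canonical form: C = -\frac{1}{6} times 2F1 with upper {-7, 6}, lower {14}, x = -1. Verdict: the Kummer evaluation I3 fires (x = -1; c = 14 equals 1+a-b for upper {-7, 6}: listed pattern). Exact value: -\frac{143}{60}.

The tell: with t_0 = -\frac{1}{6}, the two k-th powers (C = -1/6) combine into one argument.
Ratio: r(k) = -1 * (k-7) (k+6) / [(k+14) (k+1)] - rational in k, leading ratio -1; with t_0 = -\frac{1}{6}, classification follows.


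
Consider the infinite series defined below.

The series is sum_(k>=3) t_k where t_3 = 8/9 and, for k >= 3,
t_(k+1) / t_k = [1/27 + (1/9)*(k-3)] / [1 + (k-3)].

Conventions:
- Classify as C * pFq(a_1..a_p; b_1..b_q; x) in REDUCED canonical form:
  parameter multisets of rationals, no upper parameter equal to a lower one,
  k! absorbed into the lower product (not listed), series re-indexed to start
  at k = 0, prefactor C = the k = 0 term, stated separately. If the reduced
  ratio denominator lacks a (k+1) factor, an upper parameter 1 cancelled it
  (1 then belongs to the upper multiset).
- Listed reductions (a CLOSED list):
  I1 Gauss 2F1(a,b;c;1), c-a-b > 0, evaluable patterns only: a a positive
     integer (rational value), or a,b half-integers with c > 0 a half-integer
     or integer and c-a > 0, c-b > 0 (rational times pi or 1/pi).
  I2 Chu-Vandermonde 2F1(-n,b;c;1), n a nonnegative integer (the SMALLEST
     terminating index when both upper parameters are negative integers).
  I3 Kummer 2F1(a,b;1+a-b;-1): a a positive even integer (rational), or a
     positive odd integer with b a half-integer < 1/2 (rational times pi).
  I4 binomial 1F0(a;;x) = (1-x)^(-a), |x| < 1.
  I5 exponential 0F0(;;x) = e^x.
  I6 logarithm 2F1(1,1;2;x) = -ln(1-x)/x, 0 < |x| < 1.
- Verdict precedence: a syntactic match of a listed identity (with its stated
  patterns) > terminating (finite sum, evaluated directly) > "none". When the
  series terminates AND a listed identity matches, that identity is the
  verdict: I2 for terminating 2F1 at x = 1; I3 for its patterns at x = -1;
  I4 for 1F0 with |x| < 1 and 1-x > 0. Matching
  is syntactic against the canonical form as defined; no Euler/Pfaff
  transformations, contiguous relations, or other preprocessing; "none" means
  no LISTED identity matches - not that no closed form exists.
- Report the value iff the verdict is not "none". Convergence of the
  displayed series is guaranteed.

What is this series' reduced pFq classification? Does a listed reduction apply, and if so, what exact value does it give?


Key step: from the first term 8/9: factor the ratio over Q (prefactor 8/9): negated roots = parameters.
Term ratio: r(k) = (1/9) * (k+1/3) / [(k+1)] - rational in k, leading ratio (1/9); with t_0 = 8/9, classification follows.

This is 8/9 * 1F0(1/3; -; 1/9) in reduced canonical form. Verdict (x = 1/9): binomial (I4) applies (the 1F0 binomial series: exponent -1/3, x = 1/9). Its exact value is (8/9) * (8/9)^(-1/3).
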